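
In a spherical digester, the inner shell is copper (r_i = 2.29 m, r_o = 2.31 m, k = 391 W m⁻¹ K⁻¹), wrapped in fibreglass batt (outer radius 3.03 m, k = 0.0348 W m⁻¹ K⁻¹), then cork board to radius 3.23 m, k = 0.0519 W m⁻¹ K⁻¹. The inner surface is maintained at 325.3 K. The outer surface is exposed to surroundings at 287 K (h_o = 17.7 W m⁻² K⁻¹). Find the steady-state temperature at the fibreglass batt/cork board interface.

T = 291.6 K

Resistance network (inner→outer):
  R_copper = (1/2.29 − 1/2.31)/(4πk) = 0.003781/(4π·391) = 7.695×10^-7 K/W
  R_fibreglass batt = (1/2.31 − 1/3.03)/(4πk) = 0.1029/(4π·0.0348) = 0.2352 K/W
  R_cork board = (1/3.03 − 1/3.23)/(4πk) = 0.02044/(4π·0.0519) = 0.03133 K/W
  R_conv,out = 1/(4πr²h) = 1/(4π·3.23²·17.7) = 4.309×10^-4 K/W
ΣR = 7.695×10^-7 + 0.2352 + 0.03133 + 4.309×10^-4 = 0.2670 K/W
Q = ΔT/ΣR = (325.3 K − 287 K)/0.2670 = 143.4 W
From the inner boundary to the fibreglass batt/cork board interface, ΣR_partial = 0.2352 K/W.
T_interface = T_in − Q·ΣR_partial = 325.3 K − (143.4)(0.2352) = 291.6 K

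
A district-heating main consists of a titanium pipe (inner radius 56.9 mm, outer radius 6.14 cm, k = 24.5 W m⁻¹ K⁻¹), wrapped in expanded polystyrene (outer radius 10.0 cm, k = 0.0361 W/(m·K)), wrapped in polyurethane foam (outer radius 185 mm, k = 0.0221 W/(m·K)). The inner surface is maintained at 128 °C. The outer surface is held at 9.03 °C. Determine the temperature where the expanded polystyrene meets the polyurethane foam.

T = 89.1 °C

Series thermal resistances, inner to outer:
  R'_titanium = ln(0.0614/0.0569)/(2πk) = 0.07611/(2π·24.5) = 4.944×10^-4 m·K/W
  R'_expanded polystyrene = ln(0.100/0.0614)/(2πk) = 0.4878/(2π·0.0361) = 2.150 m·K/W
  R'_polyurethane foam = ln(0.185/0.100)/(2πk) = 0.6152/(2π·0.0221) = 4.430 m·K/W
ΣR = 4.944×10^-4 + 2.150 + 4.430 = 6.580 m·K/W
Q' = ΔT/ΣR = (128 °C − 9.03 °C)/6.580 = 18.08 W/m
From the inner boundary to the expanded polystyrene/polyurethane foam interface, ΣR_partial = 2.150 m·K/W.
T_interface = T_in − Q'·ΣR_partial = 128 °C − (18.08)(2.150) = 89.1 °C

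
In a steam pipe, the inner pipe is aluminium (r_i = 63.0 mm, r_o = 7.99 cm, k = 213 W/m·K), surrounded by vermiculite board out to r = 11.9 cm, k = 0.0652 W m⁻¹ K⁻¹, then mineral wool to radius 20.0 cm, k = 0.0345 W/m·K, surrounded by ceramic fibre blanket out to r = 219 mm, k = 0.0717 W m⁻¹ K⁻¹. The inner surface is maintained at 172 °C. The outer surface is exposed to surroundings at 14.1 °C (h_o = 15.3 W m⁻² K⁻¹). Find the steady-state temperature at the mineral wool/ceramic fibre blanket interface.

Resistance network (inner→outer):
  R'_aluminium = ln(0.0799/0.0630)/(2πk) = 0.2376/(2π·213) = 1.776×10^-4 m·K/W
  R'_vermiculite board = ln(0.119/0.0799)/(2πk) = 0.3983/(2π·0.0652) = 0.9724 m·K/W
  R'_mineral wool = ln(0.200/0.119)/(2πk) = 0.5192/(2π·0.0345) = 2.395 m·K/W
  R'_ceramic fibre blanket = ln(0.219/0.200)/(2πk) = 0.09075/(2π·0.0717) = 0.2015 m·K/W
  R'_conv,out = 1/(2πr h) = 1/(2π·0.219·15.3) = 0.04750 m·K/W
ΣR = 1.776×10^-4 + 0.9724 + 2.395 + 0.2015 + 0.04750 = 3.617 m·K/W
Q' = ΔT/ΣR = (172 °C − 14.1 °C)/3.617 = 43.65 W/m
From the inner boundary to the mineral wool/ceramic fibre blanket interface, ΣR_partial = 3.368 m·K/W.
T_interface = T_in − Q'·ΣR_partial = 172 °C − (43.65)(3.368) = 25.0 °C

T = 25.0 °C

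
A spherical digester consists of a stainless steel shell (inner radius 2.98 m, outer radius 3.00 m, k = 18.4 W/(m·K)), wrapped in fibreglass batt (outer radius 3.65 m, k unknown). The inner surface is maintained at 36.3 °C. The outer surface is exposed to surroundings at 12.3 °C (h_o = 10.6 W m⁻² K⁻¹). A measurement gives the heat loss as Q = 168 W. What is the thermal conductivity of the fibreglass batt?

ΣR = ΔT/Q = |36.3 − 12.3|/168 = 0.1429 K/W
Known resistances:
  R_stainless steel = (1/2.98 − 1/3.00)/(4πk) = 0.002237/(4π·18.4) = 9.675×10^-6 K/W
  R_conv,out = 1/(4πr²h) = 1/(4π·3.65²·10.6) = 5.635×10^-4 K/W
R_fibreglass batt = ΣR − ΣR_known = 0.1429 − 5.732×10^-4 = 0.1423 K/W
(1/r₁−1/r₂)/(4πk) = 0.1423 ⇒ k = 0.05936/(4π·0.1423) = 0.0332 W/m·K

k = 0.0332 W/m·K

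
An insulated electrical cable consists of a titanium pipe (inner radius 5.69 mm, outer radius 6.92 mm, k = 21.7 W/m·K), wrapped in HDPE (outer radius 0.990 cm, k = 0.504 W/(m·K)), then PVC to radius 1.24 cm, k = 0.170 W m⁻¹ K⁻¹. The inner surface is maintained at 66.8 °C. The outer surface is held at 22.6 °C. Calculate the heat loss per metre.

Q' = 136 W/m

Treat each layer as a resistance in series:
  R'_titanium = ln(0.00692/0.00569)/(2πk) = 0.1957/(2π·21.7) = 0.001435 m·K/W
  R'_HDPE = ln(0.00990/0.00692)/(2πk) = 0.3581/(2π·0.504) = 0.1131 m·K/W
  R'_PVC = ln(0.0124/0.00990)/(2πk) = 0.2252/(2π·0.170) = 0.2108 m·K/W
ΣR = 0.001435 + 0.1131 + 0.2108 = 0.3253 m·K/W
Q' = ΔT/ΣR = (66.8 °C − 22.6 °C)/0.3253 = 136 W/m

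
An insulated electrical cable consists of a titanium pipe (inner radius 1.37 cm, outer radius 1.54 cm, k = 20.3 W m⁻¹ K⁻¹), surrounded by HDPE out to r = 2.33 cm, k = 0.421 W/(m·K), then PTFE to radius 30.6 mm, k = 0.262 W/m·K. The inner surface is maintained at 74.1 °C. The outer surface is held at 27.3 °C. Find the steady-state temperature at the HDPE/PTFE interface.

Resistance network (inner→outer):
  R'_titanium = ln(0.0154/0.0137)/(2πk) = 0.1170/(2π·20.3) = 9.171×10^-4 m·K/W
  R'_HDPE = ln(0.0233/0.0154)/(2πk) = 0.4141/(2π·0.421) = 0.1565 m·K/W
  R'_PTFE = ln(0.0306/0.0233)/(2πk) = 0.2725/(2π·0.262) = 0.1656 m·K/W
ΣR = 9.171×10^-4 + 0.1565 + 0.1656 = 0.3230 m·K/W
Q' = ΔT/ΣR = (74.1 °C − 27.3 °C)/0.3230 = 144.9 W/m
From the inner boundary to the HDPE/PTFE interface, ΣR_partial = 0.1574 m·K/W.
T_interface = T_in − Q'·ΣR_partial = 74.1 °C − (144.9)(0.1574) = 51.3 °C

T = 51.3 °C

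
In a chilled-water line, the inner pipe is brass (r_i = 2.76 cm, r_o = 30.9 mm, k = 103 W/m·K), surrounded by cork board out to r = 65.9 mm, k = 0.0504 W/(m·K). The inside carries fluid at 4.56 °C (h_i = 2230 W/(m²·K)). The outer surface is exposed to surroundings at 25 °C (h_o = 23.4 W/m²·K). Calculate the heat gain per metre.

Q' = 8.18 W/m

Series thermal resistances, inner to outer:
  R'_conv,in = 1/(2πr h) = 1/(2π·0.0276·2230) = 0.002586 m·K/W
  R'_brass = ln(0.0309/0.0276)/(2πk) = 0.1129/(2π·103) = 1.745×10^-4 m·K/W
  R'_cork board = ln(0.0659/0.0309)/(2πk) = 0.7574/(2π·0.0504) = 2.392 m·K/W
  R'_conv,out = 1/(2πr h) = 1/(2π·0.0659·23.4) = 0.1032 m·K/W
ΣR = 0.002586 + 1.745×10^-4 + 2.392 + 0.1032 = 2.498 m·K/W
Q' = ΔT/ΣR = (4.56 °C − 25 °C)/2.498 = -8.18 W/m
(Negative Q' ⇒ heat flows inward; heat gain = 8.18 W/m.)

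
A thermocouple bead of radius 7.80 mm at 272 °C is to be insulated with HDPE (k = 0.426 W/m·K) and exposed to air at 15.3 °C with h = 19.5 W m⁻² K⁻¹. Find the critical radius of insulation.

For a sphere, r_cr = 2k_ins/h = 2·0.426/19.5 = 0.0437 m = 4.37 cm

r_cr = 4.37 cm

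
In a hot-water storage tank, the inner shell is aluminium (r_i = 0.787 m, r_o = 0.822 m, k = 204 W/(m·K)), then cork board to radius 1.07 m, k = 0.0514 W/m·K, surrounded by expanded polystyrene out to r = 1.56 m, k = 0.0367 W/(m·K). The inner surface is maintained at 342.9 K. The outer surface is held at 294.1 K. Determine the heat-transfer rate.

Q = 45.5 W

Treat each layer as a resistance in series:
  R_aluminium = (1/0.787 − 1/0.822)/(4πk) = 0.05410/(4π·204) = 2.110×10^-5 K/W
  R_cork board = (1/0.822 − 1/1.07)/(4πk) = 0.2820/(4π·0.0514) = 0.4365 K/W
  R_expanded polystyrene = (1/1.07 − 1/1.56)/(4πk) = 0.2936/(4π·0.0367) = 0.6365 K/W
ΣR = 2.110×10^-5 + 0.4365 + 0.6365 = 1.073 K/W
Q = ΔT/ΣR = (342.9 K − 294.1 K)/1.073 = 45.5 W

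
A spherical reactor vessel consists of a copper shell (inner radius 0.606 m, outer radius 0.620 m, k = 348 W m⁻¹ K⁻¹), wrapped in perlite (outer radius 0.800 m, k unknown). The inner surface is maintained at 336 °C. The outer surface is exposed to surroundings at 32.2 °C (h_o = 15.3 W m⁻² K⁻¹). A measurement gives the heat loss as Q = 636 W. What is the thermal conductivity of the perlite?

ΣR = ΔT/Q = |336 − 32.2|/636 = 0.4777 K/W
Known resistances:
  R_copper = (1/0.606 − 1/0.620)/(4πk) = 0.03726/(4π·348) = 8.521×10^-6 K/W
  R_conv,out = 1/(4πr²h) = 1/(4π·0.800²·15.3) = 0.008127 K/W
R_perlite = ΣR − ΣR_known = 0.4777 − 0.008136 = 0.4696 K/W
(1/r₁−1/r₂)/(4πk) = 0.4696 ⇒ k = 0.3629/(4π·0.4696) = 0.0615 W/m·K

k = 0.0615 W/m·K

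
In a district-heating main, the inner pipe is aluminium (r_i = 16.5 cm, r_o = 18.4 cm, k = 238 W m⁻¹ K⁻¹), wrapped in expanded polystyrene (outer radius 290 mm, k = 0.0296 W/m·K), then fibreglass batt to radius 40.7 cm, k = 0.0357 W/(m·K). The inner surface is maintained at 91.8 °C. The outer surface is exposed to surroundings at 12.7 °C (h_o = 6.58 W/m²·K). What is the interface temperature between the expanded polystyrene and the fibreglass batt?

T = 43.6 °C

Resistance network (inner→outer):
  R'_aluminium = ln(0.184/0.165)/(2πk) = 0.1090/(2π·238) = 7.288×10^-5 m·K/W
  R'_expanded polystyrene = ln(0.290/0.184)/(2πk) = 0.4549/(2π·0.0296) = 2.446 m·K/W
  R'_fibreglass batt = ln(0.407/0.290)/(2πk) = 0.3389/(2π·0.0357) = 1.511 m·K/W
  R'_conv,out = 1/(2πr h) = 1/(2π·0.407·6.58) = 0.05943 m·K/W
ΣR = 7.288×10^-5 + 2.446 + 1.511 + 0.05943 = 4.017 m·K/W
Q' = ΔT/ΣR = (91.8 °C − 12.7 °C)/4.017 = 19.69 W/m
From the inner boundary to the expanded polystyrene/fibreglass batt interface, ΣR_partial = 2.446 m·K/W.
T_interface = T_in − Q'·ΣR_partial = 91.8 °C − (19.69)(2.446) = 43.6 °C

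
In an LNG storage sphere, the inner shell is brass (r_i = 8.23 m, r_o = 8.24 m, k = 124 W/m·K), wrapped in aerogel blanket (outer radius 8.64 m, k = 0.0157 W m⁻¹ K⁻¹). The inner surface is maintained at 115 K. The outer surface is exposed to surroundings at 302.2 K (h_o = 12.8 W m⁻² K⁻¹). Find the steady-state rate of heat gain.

Q = 6550 W

Resistance network (inner→outer):
  R_brass = (1/8.23 − 1/8.24)/(4πk) = 1.475×10^-4/(4π·124) = 9.463×10^-8 K/W
  R_aerogel blanket = (1/8.24 − 1/8.64)/(4πk) = 0.005618/(4π·0.0157) = 0.02848 K/W
  R_conv,out = 1/(4πr²h) = 1/(4π·8.64²·12.8) = 8.328×10^-5 K/W
ΣR = 9.463×10^-8 + 0.02848 + 8.328×10^-5 = 0.02856 K/W
Q = ΔT/ΣR = (115 K − 302.2 K)/0.02856 = -6550 W
(Negative Q ⇒ heat flows inward; heat gain = 6550 W.)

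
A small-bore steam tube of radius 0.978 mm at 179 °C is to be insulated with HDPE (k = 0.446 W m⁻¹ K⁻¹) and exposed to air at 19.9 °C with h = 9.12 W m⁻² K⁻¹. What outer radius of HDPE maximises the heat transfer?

For a cylinder, r_cr = k_ins/h = 0.446/9.12 = 0.0489 m = 4.89 cm

r_cr = 4.89 cm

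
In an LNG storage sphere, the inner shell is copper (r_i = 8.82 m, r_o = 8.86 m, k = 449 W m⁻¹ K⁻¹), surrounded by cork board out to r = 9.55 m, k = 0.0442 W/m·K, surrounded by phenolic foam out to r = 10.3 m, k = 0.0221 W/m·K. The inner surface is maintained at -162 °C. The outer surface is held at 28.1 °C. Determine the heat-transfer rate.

Q = 4.51 kW

Resistance network (inner→outer):
  R_copper = (1/8.82 − 1/8.86)/(4πk) = 5.119×10^-4/(4π·449) = 9.072×10^-8 K/W
  R_cork board = (1/8.86 − 1/9.55)/(4πk) = 0.008155/(4π·0.0442) = 0.01468 K/W
  R_phenolic foam = (1/9.55 − 1/10.3)/(4πk) = 0.007625/(4π·0.0221) = 0.02745 K/W
ΣR = 9.072×10^-8 + 0.01468 + 0.02745 = 0.04213 K/W
Q = ΔT/ΣR = (-162 °C − 28.1 °C)/0.04213 = -4510 W
(Negative Q ⇒ heat flows inward; heat gain = 4510 W.)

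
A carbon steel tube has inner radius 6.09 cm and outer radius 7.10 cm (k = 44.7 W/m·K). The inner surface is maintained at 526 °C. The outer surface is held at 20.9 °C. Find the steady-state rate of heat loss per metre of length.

Q' = 2πk·ΔT/ln(r₂/r₁) = 2π × 44.7 × 505.1 / ln(0.0710/0.0609) = 9.25×10^5 W/m

Q' = 925 kW/m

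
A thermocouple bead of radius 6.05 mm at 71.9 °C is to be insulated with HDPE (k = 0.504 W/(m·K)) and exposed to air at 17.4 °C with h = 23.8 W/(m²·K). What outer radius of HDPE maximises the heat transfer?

For a sphere, r_cr = 2k_ins/h = 2·0.504/23.8 = 0.0424 m = 4.24 cm

r_cr = 4.24 cm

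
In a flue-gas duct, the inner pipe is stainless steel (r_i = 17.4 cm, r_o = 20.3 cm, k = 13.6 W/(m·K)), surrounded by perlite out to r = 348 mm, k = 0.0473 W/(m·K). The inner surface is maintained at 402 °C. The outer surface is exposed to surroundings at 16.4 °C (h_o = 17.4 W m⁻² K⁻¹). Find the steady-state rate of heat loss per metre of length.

Series thermal resistances, inner to outer:
  R'_stainless steel = ln(0.203/0.174)/(2πk) = 0.1542/(2π·13.6) = 0.001804 m·K/W
  R'_perlite = ln(0.348/0.203)/(2πk) = 0.5390/(2π·0.0473) = 1.814 m·K/W
  R'_conv,out = 1/(2πr h) = 1/(2π·0.348·17.4) = 0.02628 m·K/W
ΣR = 0.001804 + 1.814 + 0.02628 = 1.842 m·K/W
Q' = ΔT/ΣR = (402 °C − 16.4 °C)/1.842 = 209 W/m

Q' = 209 W/m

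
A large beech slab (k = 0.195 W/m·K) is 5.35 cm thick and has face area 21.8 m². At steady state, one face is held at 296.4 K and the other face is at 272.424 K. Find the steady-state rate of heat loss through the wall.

Q = 1910 W

Q = kA·ΔT/L = 0.195 × 21.8 × |296.4 K − 272.424 K| / 0.0535 = 1910 W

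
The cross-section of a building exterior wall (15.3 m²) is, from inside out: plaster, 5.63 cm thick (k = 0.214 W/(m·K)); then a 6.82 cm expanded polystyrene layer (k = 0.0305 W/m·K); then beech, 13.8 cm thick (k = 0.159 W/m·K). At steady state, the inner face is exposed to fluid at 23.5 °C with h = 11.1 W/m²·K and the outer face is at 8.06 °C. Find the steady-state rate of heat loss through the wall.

Treat each layer as a resistance in series:
  R_conv,in = 1/(hA) = 1/(11.1·15.3) = 0.005888 K/W
  R_plaster = L/(kA) = 0.0563/(0.214·15.3) = 0.01720 K/W
  R_expanded polystyrene = L/(kA) = 0.0682/(0.0305·15.3) = 0.1461 K/W
  R_beech = L/(kA) = 0.138/(0.159·15.3) = 0.05673 K/W
ΣR = 0.005888 + 0.01720 + 0.1461 + 0.05673 = 0.2259 K/W
Q = ΔT/ΣR = (23.5 °C − 8.06 °C)/0.2259 = 68.3 W

Q = 68.3 W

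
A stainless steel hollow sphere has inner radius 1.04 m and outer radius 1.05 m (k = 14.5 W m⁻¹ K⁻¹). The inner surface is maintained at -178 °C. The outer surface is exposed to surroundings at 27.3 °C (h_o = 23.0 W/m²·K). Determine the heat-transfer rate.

Series thermal resistances, inner to outer:
  R_stainless steel = (1/1.04 − 1/1.05)/(4πk) = 0.009158/(4π·14.5) = 5.026×10^-5 K/W
  R_conv,out = 1/(4πr²h) = 1/(4π·1.05²·23.0) = 0.003138 K/W
ΣR = 5.026×10^-5 + 0.003138 = 0.003188 K/W
Q = ΔT/ΣR = (-178 °C − 27.3 °C)/0.003188 = -64400 W
(Negative Q ⇒ heat flows inward; heat gain = 64400 W.)

Q = 64400 W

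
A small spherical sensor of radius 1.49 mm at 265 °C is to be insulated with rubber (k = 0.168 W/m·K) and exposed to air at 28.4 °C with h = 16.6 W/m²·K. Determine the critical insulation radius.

For a sphere, r_cr = 2k_ins/h = 2·0.168/16.6 = 0.0202 m = 2.02 cm

r_cr = 2.02 cm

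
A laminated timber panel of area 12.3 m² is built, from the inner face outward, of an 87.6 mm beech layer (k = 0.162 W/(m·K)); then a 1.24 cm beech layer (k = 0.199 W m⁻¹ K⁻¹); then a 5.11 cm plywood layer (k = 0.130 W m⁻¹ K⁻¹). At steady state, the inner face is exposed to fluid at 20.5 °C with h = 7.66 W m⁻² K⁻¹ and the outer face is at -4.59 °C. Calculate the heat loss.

Q = 274 W

Series thermal resistances, inner to outer:
  R_conv,in = 1/(hA) = 1/(7.66·12.3) = 0.01061 K/W
  R_beech = L/(kA) = 0.0876/(0.162·12.3) = 0.04396 K/W
  R_beech = L/(kA) = 0.0124/(0.199·12.3) = 0.005066 K/W
  R_plywood = L/(kA) = 0.0511/(0.130·12.3) = 0.03196 K/W
ΣR = 0.01061 + 0.04396 + 0.005066 + 0.03196 = 0.09160 K/W
Q = ΔT/ΣR = (20.5 °C − -4.59 °C)/0.09160 = 274 W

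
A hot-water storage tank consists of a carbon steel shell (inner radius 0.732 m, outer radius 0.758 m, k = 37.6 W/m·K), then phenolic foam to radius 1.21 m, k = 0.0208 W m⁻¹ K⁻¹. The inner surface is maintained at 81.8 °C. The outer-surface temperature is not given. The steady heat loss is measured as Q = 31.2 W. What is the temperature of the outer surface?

T_out = 23.0 °C

Series resistances:
  R_carbon steel = (1/0.732 − 1/0.758)/(4πk) = 0.04686/(4π·37.6) = 9.917×10^-5 K/W
  R_phenolic foam = (1/0.758 − 1/1.21)/(4πk) = 0.4928/(4π·0.0208) = 1.885 K/W
ΣR = 1.886 K/W
ΔT = Q·ΣR = 31.2 × 1.886 = 58.84 K
Heat flows outward, so T_out = T_in − ΔT = 81.8 − 58.84 = 23.0 °C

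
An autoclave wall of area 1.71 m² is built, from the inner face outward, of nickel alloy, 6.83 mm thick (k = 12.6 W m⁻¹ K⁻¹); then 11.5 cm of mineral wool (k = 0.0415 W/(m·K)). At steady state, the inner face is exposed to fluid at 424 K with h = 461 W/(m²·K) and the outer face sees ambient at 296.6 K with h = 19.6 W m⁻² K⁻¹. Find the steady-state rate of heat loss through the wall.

Treat each layer as a resistance in series:
  R_conv,in = 1/(hA) = 1/(461·1.71) = 0.001269 K/W
  R_nickel alloy = L/(kA) = 0.00683/(12.6·1.71) = 3.170×10^-4 K/W
  R_mineral wool = L/(kA) = 0.115/(0.0415·1.71) = 1.621 K/W
  R_conv,out = 1/(hA) = 1/(19.6·1.71) = 0.02984 K/W
ΣR = 0.001269 + 3.170×10^-4 + 1.621 + 0.02984 = 1.652 K/W
Q = ΔT/ΣR = (424 K − 296.6 K)/1.652 = 77.1 W

Q = 77.1 W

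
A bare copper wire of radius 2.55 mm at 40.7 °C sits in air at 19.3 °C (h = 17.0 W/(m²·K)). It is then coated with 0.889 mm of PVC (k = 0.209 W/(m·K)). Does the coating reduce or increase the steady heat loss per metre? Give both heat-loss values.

increases: 5.83 → 7.25 W/m

Critical radius for a cylinder: r_cr = k/h = 0.0123 m = 1.23 cm.
Outer radius after coating: r₂ = 0.00255 + 8.89×10^-4 = 0.003439 m.
Since r₁ < r_cr and r₂ ≤ r_cr, the coating moves toward the maximum at r_cr — heat loss rises.
Bare: R = 1/(2πr₁h) = 3.671 m·K/W; Q = 21.4/3.671 = 5.83 W/m.
Coated: R = R_cond + R_conv = 2.950 m·K/W; Q = 21.4/2.950 = 7.25 W/m.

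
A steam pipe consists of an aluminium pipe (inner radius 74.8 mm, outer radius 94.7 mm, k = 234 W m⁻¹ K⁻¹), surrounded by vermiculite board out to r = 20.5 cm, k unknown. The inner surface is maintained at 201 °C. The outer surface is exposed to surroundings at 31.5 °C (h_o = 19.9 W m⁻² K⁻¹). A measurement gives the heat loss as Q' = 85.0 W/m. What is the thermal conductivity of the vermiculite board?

k = 0.0629 W/m·K

ΣR = ΔT/Q' = |201 − 31.5|/85.0 = 1.994 m·K/W
Known resistances:
  R'_aluminium = ln(0.0947/0.0748)/(2πk) = 0.2359/(2π·234) = 1.604×10^-4 m·K/W
  R'_conv,out = 1/(2πr h) = 1/(2π·0.205·19.9) = 0.03901 m·K/W
R_vermiculite board = ΣR − ΣR_known = 1.994 − 0.03917 = 1.955 m·K/W
ln(r₂/r₁)/(2πk) = 1.955 ⇒ k = 0.7723/(2π·1.955) = 0.0629 W/m·K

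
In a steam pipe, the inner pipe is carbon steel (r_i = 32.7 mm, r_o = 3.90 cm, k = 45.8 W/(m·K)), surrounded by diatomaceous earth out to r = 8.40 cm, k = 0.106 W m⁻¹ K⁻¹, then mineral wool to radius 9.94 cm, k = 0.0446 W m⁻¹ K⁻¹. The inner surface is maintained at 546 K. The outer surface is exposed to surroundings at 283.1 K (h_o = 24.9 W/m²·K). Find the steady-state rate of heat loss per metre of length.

Series thermal resistances, inner to outer:
  R'_carbon steel = ln(0.0390/0.0327)/(2πk) = 0.1762/(2π·45.8) = 6.122×10^-4 m·K/W
  R'_diatomaceous earth = ln(0.0840/0.0390)/(2πk) = 0.7673/(2π·0.106) = 1.152 m·K/W
  R'_mineral wool = ln(0.0994/0.0840)/(2πk) = 0.1683/(2π·0.0446) = 0.6007 m·K/W
  R'_conv,out = 1/(2πr h) = 1/(2π·0.0994·24.9) = 0.06430 m·K/W
ΣR = 6.122×10^-4 + 1.152 + 0.6007 + 0.06430 = 1.818 m·K/W
Q' = ΔT/ΣR = (546 K − 283.1 K)/1.818 = 145 W/m

Q' = 145 W/m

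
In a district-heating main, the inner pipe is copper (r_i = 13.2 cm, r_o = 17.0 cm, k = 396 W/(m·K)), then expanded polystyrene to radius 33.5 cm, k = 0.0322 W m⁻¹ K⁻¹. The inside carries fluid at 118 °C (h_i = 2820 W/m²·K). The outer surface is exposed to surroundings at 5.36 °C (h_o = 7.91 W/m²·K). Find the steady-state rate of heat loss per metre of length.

Q' = 33.0 W/m

Series thermal resistances, inner to outer:
  R'_conv,in = 1/(2πr h) = 1/(2π·0.132·2820) = 4.276×10^-4 m·K/W
  R'_copper = ln(0.170/0.132)/(2πk) = 0.2530/(2π·396) = 1.017×10^-4 m·K/W
  R'_expanded polystyrene = ln(0.335/0.170)/(2πk) = 0.6783/(2π·0.0322) = 3.353 m·K/W
  R'_conv,out = 1/(2πr h) = 1/(2π·0.335·7.91) = 0.06006 m·K/W
ΣR = 4.276×10^-4 + 1.017×10^-4 + 3.353 + 0.06006 = 3.414 m·K/W
Q' = ΔT/ΣR = (118 °C − 5.36 °C)/3.414 = 33.0 W/m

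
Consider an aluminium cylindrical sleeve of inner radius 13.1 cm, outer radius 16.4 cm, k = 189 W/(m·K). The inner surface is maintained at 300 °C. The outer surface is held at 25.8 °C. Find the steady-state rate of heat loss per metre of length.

Q' = 2πk·ΔT/ln(r₂/r₁) = 2π × 189 × 274.2 / ln(0.164/0.131) = 1.45×10^6 W/m

Q' = 1.45×10^6 W/m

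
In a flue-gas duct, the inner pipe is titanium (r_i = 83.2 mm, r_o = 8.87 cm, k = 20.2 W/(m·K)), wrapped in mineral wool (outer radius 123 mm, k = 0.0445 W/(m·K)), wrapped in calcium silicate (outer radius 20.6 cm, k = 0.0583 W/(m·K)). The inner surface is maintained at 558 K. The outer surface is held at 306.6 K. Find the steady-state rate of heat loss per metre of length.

Series thermal resistances, inner to outer:
  R'_titanium = ln(0.0887/0.0832)/(2πk) = 0.06401/(2π·20.2) = 5.044×10^-4 m·K/W
  R'_mineral wool = ln(0.123/0.0887)/(2πk) = 0.3269/(2π·0.0445) = 1.169 m·K/W
  R'_calcium silicate = ln(0.206/0.123)/(2πk) = 0.5157/(2π·0.0583) = 1.408 m·K/W
ΣR = 5.044×10^-4 + 1.169 + 1.408 = 2.578 m·K/W
Q' = ΔT/ΣR = (558 K − 306.6 K)/2.578 = 97.5 W/m

Q' = 97.5 W/m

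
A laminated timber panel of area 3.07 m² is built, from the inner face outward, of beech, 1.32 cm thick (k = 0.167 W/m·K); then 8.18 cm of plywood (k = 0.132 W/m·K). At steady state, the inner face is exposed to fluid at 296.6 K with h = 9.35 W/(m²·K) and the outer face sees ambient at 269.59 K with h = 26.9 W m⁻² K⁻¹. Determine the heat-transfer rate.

Series thermal resistances, inner to outer:
  R_conv,in = 1/(hA) = 1/(9.35·3.07) = 0.03484 K/W
  R_beech = L/(kA) = 0.0132/(0.167·3.07) = 0.02575 K/W
  R_plywood = L/(kA) = 0.0818/(0.132·3.07) = 0.2019 K/W
  R_conv,out = 1/(hA) = 1/(26.9·3.07) = 0.01211 K/W
ΣR = 0.03484 + 0.02575 + 0.2019 + 0.01211 = 0.2746 K/W
Q = ΔT/ΣR = (296.6 K − 269.59 K)/0.2746 = 98.4 W

Q = 98.4 W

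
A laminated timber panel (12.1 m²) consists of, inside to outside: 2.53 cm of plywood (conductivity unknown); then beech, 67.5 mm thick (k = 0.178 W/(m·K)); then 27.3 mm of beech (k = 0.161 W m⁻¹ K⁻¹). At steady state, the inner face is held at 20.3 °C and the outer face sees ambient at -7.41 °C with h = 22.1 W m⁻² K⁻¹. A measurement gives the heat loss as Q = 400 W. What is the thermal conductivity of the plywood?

k = 0.104 W/m·K

ΣR = ΔT/Q = |20.3 − -7.41|/400 = 0.06928 K/W
Known resistances:
  R_beech = L/(kA) = 0.0675/(0.178·12.1) = 0.03134 K/W
  R_beech = L/(kA) = 0.0273/(0.161·12.1) = 0.01401 K/W
  R_conv,out = 1/(hA) = 1/(22.1·12.1) = 0.003740 K/W
R_plywood = ΣR − ΣR_known = 0.06928 − 0.04909 = 0.02019 K/W
L/(kA) = 0.02019 ⇒ k = 0.0253/(0.02019·12.1) = 0.104 W/m·K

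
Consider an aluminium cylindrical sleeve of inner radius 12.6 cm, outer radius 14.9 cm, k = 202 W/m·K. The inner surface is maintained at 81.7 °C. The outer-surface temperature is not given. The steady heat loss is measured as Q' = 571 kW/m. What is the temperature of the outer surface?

Series resistances:
  R'_aluminium = ln(0.149/0.126)/(2πk) = 0.1677/(2π·202) = 1.321×10^-4 m·K/W
ΣR = 1.321×10^-4 m·K/W
ΔT = Q'·ΣR = 5.71×10^5 × 1.321×10^-4 = 75.43 K
Heat flows outward, so T_out = T_in − ΔT = 81.7 − 75.43 = 6.27 °C

T_out = 6.27 °C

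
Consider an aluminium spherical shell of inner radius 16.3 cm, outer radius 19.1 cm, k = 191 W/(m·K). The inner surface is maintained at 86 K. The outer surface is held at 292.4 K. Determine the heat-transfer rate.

Q = 4πk·ΔT/(1/r₁ − 1/r₂) = 4π × 191 × 206.4 / (1/0.163 − 1/0.191) = 5.51×10^5 W

Q = 551 kW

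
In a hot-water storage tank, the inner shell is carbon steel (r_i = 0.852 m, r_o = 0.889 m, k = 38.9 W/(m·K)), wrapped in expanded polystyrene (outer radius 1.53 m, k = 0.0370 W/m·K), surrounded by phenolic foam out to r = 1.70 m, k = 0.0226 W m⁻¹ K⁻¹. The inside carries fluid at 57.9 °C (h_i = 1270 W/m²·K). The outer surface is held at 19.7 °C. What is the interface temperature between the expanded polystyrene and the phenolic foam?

Treat each layer as a resistance in series:
  R_conv,in = 1/(4πr²h) = 1/(4π·0.852²·1270) = 8.632×10^-5 K/W
  R_carbon steel = (1/0.852 − 1/0.889)/(4πk) = 0.04885/(4π·38.9) = 9.993×10^-5 K/W
  R_expanded polystyrene = (1/0.889 − 1/1.53)/(4πk) = 0.4713/(4π·0.0370) = 1.014 K/W
  R_phenolic foam = (1/1.53 − 1/1.70)/(4πk) = 0.06536/(4π·0.0226) = 0.2301 K/W
ΣR = 8.632×10^-5 + 9.993×10^-5 + 1.014 + 0.2301 = 1.244 K/W
Q = ΔT/ΣR = (57.9 °C − 19.7 °C)/1.244 = 30.71 W
From the inner boundary to the expanded polystyrene/phenolic foam interface, ΣR_partial = 1.014 K/W.
T_interface = T_in − Q·ΣR_partial = 57.9 °C − (30.71)(1.014) = 26.8 °C

T = 26.8 °C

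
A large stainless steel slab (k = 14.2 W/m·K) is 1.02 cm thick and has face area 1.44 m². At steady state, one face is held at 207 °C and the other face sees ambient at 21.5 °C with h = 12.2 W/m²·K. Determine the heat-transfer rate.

Series thermal resistances, inner to outer:
  R_stainless steel = L/(kA) = 0.0102/(14.2·1.44) = 4.988×10^-4 K/W
  R_conv,out = 1/(hA) = 1/(12.2·1.44) = 0.05692 K/W
ΣR = 4.988×10^-4 + 0.05692 = 0.05742 K/W
Q = ΔT/ΣR = (207 °C − 21.5 °C)/0.05742 = 3230 W

Q = 3.23 kW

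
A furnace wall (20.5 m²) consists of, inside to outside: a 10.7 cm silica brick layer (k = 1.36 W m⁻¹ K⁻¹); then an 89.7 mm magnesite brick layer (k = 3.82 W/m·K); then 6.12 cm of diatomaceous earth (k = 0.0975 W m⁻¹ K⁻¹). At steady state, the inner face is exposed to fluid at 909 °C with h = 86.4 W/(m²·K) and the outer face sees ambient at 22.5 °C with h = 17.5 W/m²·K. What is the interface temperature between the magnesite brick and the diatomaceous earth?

Resistance network (inner→outer):
  R_conv,in = 1/(hA) = 1/(86.4·20.5) = 5.646×10^-4 K/W
  R_silica brick = L/(kA) = 0.107/(1.36·20.5) = 0.003838 K/W
  R_magnesite brick = L/(kA) = 0.0897/(3.82·20.5) = 0.001145 K/W
  R_diatomaceous earth = L/(kA) = 0.0612/(0.0975·20.5) = 0.03062 K/W
  R_conv,out = 1/(hA) = 1/(17.5·20.5) = 0.002787 K/W
ΣR = 5.646×10^-4 + 0.003838 + 0.001145 + 0.03062 + 0.002787 = 0.03895 K/W
Q = ΔT/ΣR = (909 °C − 22.5 °C)/0.03895 = 22760 W
From the inner boundary to the magnesite brick/diatomaceous earth interface, ΣR_partial = 0.005548 K/W.
T_interface = T_in − Q·ΣR_partial = 909 °C − (22760)(0.005548) = 783 °C

T = 783 °C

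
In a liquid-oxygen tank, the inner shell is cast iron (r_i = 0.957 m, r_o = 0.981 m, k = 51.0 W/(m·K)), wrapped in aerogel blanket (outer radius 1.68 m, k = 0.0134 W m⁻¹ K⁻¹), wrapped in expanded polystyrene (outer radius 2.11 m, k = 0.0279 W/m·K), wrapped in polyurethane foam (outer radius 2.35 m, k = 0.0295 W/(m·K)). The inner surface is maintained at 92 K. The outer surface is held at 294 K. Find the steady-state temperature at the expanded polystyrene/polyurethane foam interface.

T = 285.2 K

Resistance network (inner→outer):
  R_cast iron = (1/0.957 − 1/0.981)/(4πk) = 0.02556/(4π·51.0) = 3.989×10^-5 K/W
  R_aerogel blanket = (1/0.981 − 1/1.68)/(4πk) = 0.4241/(4π·0.0134) = 2.519 K/W
  R_expanded polystyrene = (1/1.68 − 1/2.11)/(4πk) = 0.1213/(4π·0.0279) = 0.3460 K/W
  R_polyurethane foam = (1/2.11 − 1/2.35)/(4πk) = 0.04840/(4π·0.0295) = 0.1306 K/W
ΣR = 3.989×10^-5 + 2.519 + 0.3460 + 0.1306 = 2.996 K/W
Q = ΔT/ΣR = (92 K − 294 K)/2.996 = -67.42 W
From the inner boundary to the expanded polystyrene/polyurethane foam interface, ΣR_partial = 2.865 K/W.
T_interface = T_in − Q·ΣR_partial = 92 K − (-67.42)(2.865) = 285.2 K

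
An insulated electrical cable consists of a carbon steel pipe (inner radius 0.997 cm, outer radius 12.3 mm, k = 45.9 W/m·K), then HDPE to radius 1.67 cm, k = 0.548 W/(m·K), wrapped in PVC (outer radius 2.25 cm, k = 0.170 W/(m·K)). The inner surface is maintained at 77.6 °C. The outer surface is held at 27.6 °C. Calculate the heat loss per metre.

Series thermal resistances, inner to outer:
  R'_carbon steel = ln(0.0123/0.00997)/(2πk) = 0.2100/(2π·45.9) = 7.282×10^-4 m·K/W
  R'_HDPE = ln(0.0167/0.0123)/(2πk) = 0.3058/(2π·0.548) = 0.08882 m·K/W
  R'_PVC = ln(0.0225/0.0167)/(2πk) = 0.2981/(2π·0.170) = 0.2791 m·K/W
ΣR = 7.282×10^-4 + 0.08882 + 0.2791 = 0.3686 m·K/W
Q' = ΔT/ΣR = (77.6 °C − 27.6 °C)/0.3686 = 136 W/m

Q' = 136 W/m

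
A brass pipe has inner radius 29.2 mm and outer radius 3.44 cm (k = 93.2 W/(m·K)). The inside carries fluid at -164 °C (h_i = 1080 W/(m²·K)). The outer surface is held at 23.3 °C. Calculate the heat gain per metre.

Treat each layer as a resistance in series:
  R'_conv,in = 1/(2πr h) = 1/(2π·0.0292·1080) = 0.005047 m·K/W
  R'_brass = ln(0.0344/0.0292)/(2πk) = 0.1639/(2π·93.2) = 2.799×10^-4 m·K/W
ΣR = 0.005047 + 2.799×10^-4 = 0.005327 m·K/W
Q' = ΔT/ΣR = (-164 °C − 23.3 °C)/0.005327 = -35200 W/m
(Negative Q' ⇒ heat flows inward; heat gain = 35200 W/m.)

Q' = 35.2 kW/m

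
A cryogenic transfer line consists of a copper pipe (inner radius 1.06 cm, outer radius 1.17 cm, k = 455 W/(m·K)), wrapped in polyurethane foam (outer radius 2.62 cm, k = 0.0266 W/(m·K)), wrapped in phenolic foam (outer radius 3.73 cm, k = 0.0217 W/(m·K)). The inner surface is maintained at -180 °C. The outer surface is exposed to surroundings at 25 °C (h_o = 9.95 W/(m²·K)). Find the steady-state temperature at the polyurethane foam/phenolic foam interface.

Treat each layer as a resistance in series:
  R'_copper = ln(0.0117/0.0106)/(2πk) = 0.09873/(2π·455) = 3.454×10^-5 m·K/W
  R'_polyurethane foam = ln(0.0262/0.0117)/(2πk) = 0.8062/(2π·0.0266) = 4.824 m·K/W
  R'_phenolic foam = ln(0.0373/0.0262)/(2πk) = 0.3532/(2π·0.0217) = 2.591 m·K/W
  R'_conv,out = 1/(2πr h) = 1/(2π·0.0373·9.95) = 0.4288 m·K/W
ΣR = 3.454×10^-5 + 4.824 + 2.591 + 0.4288 = 7.844 m·K/W
Q' = ΔT/ΣR = (-180 °C − 25 °C)/7.844 = -26.13 W/m
From the inner boundary to the polyurethane foam/phenolic foam interface, ΣR_partial = 4.824 m·K/W.
T_interface = T_in − Q'·ΣR_partial = -180 °C − (-26.13)(4.824) = -53.9 °C

T = -53.9 °C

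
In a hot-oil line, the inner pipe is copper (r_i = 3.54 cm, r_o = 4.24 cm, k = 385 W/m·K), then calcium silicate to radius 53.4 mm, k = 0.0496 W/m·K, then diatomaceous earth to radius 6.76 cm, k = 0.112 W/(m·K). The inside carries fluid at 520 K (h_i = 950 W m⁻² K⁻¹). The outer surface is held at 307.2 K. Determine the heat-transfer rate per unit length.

Series thermal resistances, inner to outer:
  R'_conv,in = 1/(2πr h) = 1/(2π·0.0354·950) = 0.004733 m·K/W
  R'_copper = ln(0.0424/0.0354)/(2πk) = 0.1804/(2π·385) = 7.459×10^-5 m·K/W
  R'_calcium silicate = ln(0.0534/0.0424)/(2πk) = 0.2307/(2π·0.0496) = 0.7401 m·K/W
  R'_diatomaceous earth = ln(0.0676/0.0534)/(2πk) = 0.2358/(2π·0.112) = 0.3351 m·K/W
ΣR = 0.004733 + 7.459×10^-5 + 0.7401 + 0.3351 = 1.080 m·K/W
Q' = ΔT/ΣR = (520 K − 307.2 K)/1.080 = 197 W/m

Q' = 197 W/m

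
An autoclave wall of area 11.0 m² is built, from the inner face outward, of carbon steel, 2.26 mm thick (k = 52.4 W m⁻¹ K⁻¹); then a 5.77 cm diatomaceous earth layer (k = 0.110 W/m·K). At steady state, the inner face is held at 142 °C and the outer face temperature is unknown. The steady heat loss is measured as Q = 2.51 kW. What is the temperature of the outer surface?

Sum the resistances:
  R_carbon steel = L/(kA) = 0.00226/(52.4·11.0) = 3.921×10^-6 K/W
  R_diatomaceous earth = L/(kA) = 0.0577/(0.110·11.0) = 0.04769 K/W
ΣR = 0.04769 K/W
ΔT = Q·ΣR = 2510 × 0.04769 = 119.7 K
Heat flows outward, so T_out = T_in − ΔT = 142 − 119.7 = 22.3 °C

T_out = 22.3 °C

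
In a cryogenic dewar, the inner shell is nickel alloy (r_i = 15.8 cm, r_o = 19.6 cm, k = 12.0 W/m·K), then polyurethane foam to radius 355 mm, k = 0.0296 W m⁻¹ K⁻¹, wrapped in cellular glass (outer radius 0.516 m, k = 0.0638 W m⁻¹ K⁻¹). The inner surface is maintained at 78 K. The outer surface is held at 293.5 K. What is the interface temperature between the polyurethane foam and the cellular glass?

T = 260.9 K

Resistance network (inner→outer):
  R_nickel alloy = (1/0.158 − 1/0.196)/(4πk) = 1.227/(4π·12.0) = 0.008137 K/W
  R_polyurethane foam = (1/0.196 − 1/0.355)/(4πk) = 2.285/(4π·0.0296) = 6.143 K/W
  R_cellular glass = (1/0.355 − 1/0.516)/(4πk) = 0.8789/(4π·0.0638) = 1.096 K/W
ΣR = 0.008137 + 6.143 + 1.096 = 7.247 K/W
Q = ΔT/ΣR = (78 K − 293.5 K)/7.247 = -29.74 W
From the inner boundary to the polyurethane foam/cellular glass interface, ΣR_partial = 6.151 K/W.
T_interface = T_in − Q·ΣR_partial = 78 K − (-29.74)(6.151) = 260.9 K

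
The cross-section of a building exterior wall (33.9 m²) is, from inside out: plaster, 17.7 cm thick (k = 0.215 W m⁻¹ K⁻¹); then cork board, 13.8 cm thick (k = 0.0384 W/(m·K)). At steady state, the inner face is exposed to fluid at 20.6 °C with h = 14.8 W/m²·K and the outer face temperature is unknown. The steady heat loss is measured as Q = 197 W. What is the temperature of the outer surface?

T_out = -5.46 °C

Sum the resistances:
  R_conv,in = 1/(hA) = 1/(14.8·33.9) = 0.001993 K/W
  R_plaster = L/(kA) = 0.177/(0.215·33.9) = 0.02428 K/W
  R_cork board = L/(kA) = 0.138/(0.0384·33.9) = 0.1060 K/W
ΣR = 0.1323 K/W
ΔT = Q·ΣR = 197 × 0.1323 = 26.06 K
Heat flows outward, so T_out = T_in − ΔT = 20.6 − 26.06 = -5.46 °C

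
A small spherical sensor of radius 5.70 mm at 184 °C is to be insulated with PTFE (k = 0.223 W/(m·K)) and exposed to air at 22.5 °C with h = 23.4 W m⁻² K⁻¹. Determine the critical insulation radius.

r_cr = 1.91 cm

For a sphere, r_cr = 2k_ins/h = 2·0.223/23.4 = 0.0191 m = 1.91 cm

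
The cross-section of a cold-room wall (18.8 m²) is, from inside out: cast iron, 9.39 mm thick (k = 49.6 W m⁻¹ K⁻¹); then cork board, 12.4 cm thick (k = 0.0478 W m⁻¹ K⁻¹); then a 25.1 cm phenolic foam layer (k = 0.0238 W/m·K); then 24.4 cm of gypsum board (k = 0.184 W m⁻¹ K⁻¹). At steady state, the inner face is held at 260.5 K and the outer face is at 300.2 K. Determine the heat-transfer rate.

Q = 51.6 W

Resistance network (inner→outer):
  R_cast iron = L/(kA) = 0.00939/(49.6·18.8) = 1.007×10^-5 K/W
  R_cork board = L/(kA) = 0.124/(0.0478·18.8) = 0.1380 K/W
  R_phenolic foam = L/(kA) = 0.251/(0.0238·18.8) = 0.5610 K/W
  R_gypsum board = L/(kA) = 0.244/(0.184·18.8) = 0.07054 K/W
ΣR = 1.007×10^-5 + 0.1380 + 0.5610 + 0.07054 = 0.7696 K/W
Q = ΔT/ΣR = (260.5 K − 300.2 K)/0.7696 = -51.6 W
(Negative Q ⇒ heat flows inward; heat gain = 51.6 W.)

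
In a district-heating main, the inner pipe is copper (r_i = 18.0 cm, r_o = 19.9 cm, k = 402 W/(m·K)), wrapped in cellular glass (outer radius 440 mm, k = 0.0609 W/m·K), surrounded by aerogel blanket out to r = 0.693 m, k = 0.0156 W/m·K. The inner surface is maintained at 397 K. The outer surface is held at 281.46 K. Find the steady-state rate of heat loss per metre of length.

Q' = 17.2 W/m

Treat each layer as a resistance in series:
  R'_copper = ln(0.199/0.180)/(2πk) = 0.1003/(2π·402) = 3.973×10^-5 m·K/W
  R'_cellular glass = ln(0.440/0.199)/(2πk) = 0.7935/(2π·0.0609) = 2.074 m·K/W
  R'_aerogel blanket = ln(0.693/0.440)/(2πk) = 0.4543/(2π·0.0156) = 4.634 m·K/W
ΣR = 3.973×10^-5 + 2.074 + 4.634 = 6.708 m·K/W
Q' = ΔT/ΣR = (397 K − 281.46 K)/6.708 = 17.2 W/m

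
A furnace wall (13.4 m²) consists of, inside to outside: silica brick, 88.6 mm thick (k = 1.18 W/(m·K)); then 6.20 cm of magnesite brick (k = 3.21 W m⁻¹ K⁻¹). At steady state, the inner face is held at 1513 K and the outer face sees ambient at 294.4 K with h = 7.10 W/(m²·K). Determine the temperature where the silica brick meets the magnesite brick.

T = 1124 K

Series thermal resistances, inner to outer:
  R_silica brick = L/(kA) = 0.0886/(1.18·13.4) = 0.005603 K/W
  R_magnesite brick = L/(kA) = 0.0620/(3.21·13.4) = 0.001441 K/W
  R_conv,out = 1/(hA) = 1/(7.10·13.4) = 0.01051 K/W
ΣR = 0.005603 + 0.001441 + 0.01051 = 0.01755 K/W
Q = ΔT/ΣR = (1513 K − 294.4 K)/0.01755 = 69440 W
From the inner boundary to the silica brick/magnesite brick interface, ΣR_partial = 0.005603 K/W.
T_interface = T_in − Q·ΣR_partial = 1513 K − (69440)(0.005603) = 1124 K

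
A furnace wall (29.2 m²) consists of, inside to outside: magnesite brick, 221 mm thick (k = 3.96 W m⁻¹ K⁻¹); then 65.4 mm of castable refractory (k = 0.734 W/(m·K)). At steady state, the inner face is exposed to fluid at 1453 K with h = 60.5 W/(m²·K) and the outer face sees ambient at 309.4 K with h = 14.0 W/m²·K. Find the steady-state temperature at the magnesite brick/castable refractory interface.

Treat each layer as a resistance in series:
  R_conv,in = 1/(hA) = 1/(60.5·29.2) = 5.661×10^-4 K/W
  R_magnesite brick = L/(kA) = 0.221/(3.96·29.2) = 0.001911 K/W
  R_castable refractory = L/(kA) = 0.0654/(0.734·29.2) = 0.003051 K/W
  R_conv,out = 1/(hA) = 1/(14.0·29.2) = 0.002446 K/W
ΣR = 5.661×10^-4 + 0.001911 + 0.003051 + 0.002446 = 0.007974 K/W
Q = ΔT/ΣR = (1453 K − 309.4 K)/0.007974 = 1.434×10^5 W
From the inner boundary to the magnesite brick/castable refractory interface, ΣR_partial = 0.002477 K/W.
T_interface = T_in − Q·ΣR_partial = 1453 K − (1.434×10^5)(0.002477) = 1098 K

T = 1098 K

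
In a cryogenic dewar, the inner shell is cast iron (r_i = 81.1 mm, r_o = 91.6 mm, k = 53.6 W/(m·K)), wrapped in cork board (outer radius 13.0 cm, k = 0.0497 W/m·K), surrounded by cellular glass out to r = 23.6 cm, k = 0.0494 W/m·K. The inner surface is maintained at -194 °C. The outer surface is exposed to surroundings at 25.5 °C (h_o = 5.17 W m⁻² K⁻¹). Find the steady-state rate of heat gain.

Q = 19.9 W

Treat each layer as a resistance in series:
  R_cast iron = (1/0.0811 − 1/0.0916)/(4πk) = 1.413/(4π·53.6) = 0.002098 K/W
  R_cork board = (1/0.0916 − 1/0.130)/(4πk) = 3.225/(4π·0.0497) = 5.163 K/W
  R_cellular glass = (1/0.130 − 1/0.236)/(4πk) = 3.455/(4π·0.0494) = 5.566 K/W
  R_conv,out = 1/(4πr²h) = 1/(4π·0.236²·5.17) = 0.2764 K/W
ΣR = 0.002098 + 5.163 + 5.566 + 0.2764 = 11.01 K/W
Q = ΔT/ΣR = (-194 °C − 25.5 °C)/11.01 = -19.9 W
(Negative Q ⇒ heat flows inward; heat gain = 19.9 W.)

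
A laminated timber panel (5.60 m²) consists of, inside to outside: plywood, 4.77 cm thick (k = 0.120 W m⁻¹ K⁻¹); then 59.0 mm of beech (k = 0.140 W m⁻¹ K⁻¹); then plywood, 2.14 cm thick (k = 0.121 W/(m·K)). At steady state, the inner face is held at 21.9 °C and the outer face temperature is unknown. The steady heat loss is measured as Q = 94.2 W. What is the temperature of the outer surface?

Sum the resistances:
  R_plywood = L/(kA) = 0.0477/(0.120·5.60) = 0.07098 K/W
  R_beech = L/(kA) = 0.0590/(0.140·5.60) = 0.07526 K/W
  R_plywood = L/(kA) = 0.0214/(0.121·5.60) = 0.03158 K/W
ΣR = 0.1778 K/W
ΔT = Q·ΣR = 94.2 × 0.1778 = 16.75 K
Heat flows outward, so T_out = T_in − ΔT = 21.9 − 16.75 = 5.15 °C

T_out = 5.15 °C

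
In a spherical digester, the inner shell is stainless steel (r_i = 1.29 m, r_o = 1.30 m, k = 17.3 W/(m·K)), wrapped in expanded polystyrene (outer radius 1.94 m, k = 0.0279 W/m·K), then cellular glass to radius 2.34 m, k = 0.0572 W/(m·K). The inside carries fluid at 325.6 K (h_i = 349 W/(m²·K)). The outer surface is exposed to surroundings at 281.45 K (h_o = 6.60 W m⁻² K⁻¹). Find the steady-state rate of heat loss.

Q = 52.0 W

Series thermal resistances, inner to outer:
  R_conv,in = 1/(4πr²h) = 1/(4π·1.29²·349) = 1.370×10^-4 K/W
  R_stainless steel = (1/1.29 − 1/1.30)/(4πk) = 0.005963/(4π·17.3) = 2.743×10^-5 K/W
  R_expanded polystyrene = (1/1.30 − 1/1.94)/(4πk) = 0.2538/(4π·0.0279) = 0.7238 K/W
  R_cellular glass = (1/1.94 − 1/2.34)/(4πk) = 0.08811/(4π·0.0572) = 0.1226 K/W
  R_conv,out = 1/(4πr²h) = 1/(4π·2.34²·6.60) = 0.002202 K/W
ΣR = 1.370×10^-4 + 2.743×10^-5 + 0.7238 + 0.1226 + 0.002202 = 0.8488 K/W
Q = ΔT/ΣR = (325.6 K − 281.45 K)/0.8488 = 52.0 W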